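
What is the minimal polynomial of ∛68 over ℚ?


∛68 satisfies x³ - 68 = 0, irreducible over ℚ (no rational root; 68 is not a perfect cube)

Minimal polynomial: x³ - 68


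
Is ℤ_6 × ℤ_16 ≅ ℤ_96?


Comparing ℤ_6 × ℤ_16 and ℤ_96:
gcd(6,16) = 2 ≠ 1. Max element order in ℤ_6×ℤ_16 is lcm(6,16) = 48 < 96, so it has no element of order 96

No, ℤ_6 × ℤ_16 ≇ ℤ_96


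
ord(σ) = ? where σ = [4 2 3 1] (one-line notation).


Cycle decomposition: (1 4)
Cycle lengths: 2
Order = lcm(2) = 2

ord(σ) = 2


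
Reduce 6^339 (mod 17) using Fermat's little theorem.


Fermat's little theorem: if p is prime and gcd(a,p)=1, then a^(p-1) ≡ 1 (mod p)
p = 17 is prime, gcd(6,17) = 1
Reduce exponent: 339 mod 16 = 3
So 6^339 ≡ 6^3 (mod 17)
6^3 mod 17 = 12

6^339 ≡ 12 (mod 17)


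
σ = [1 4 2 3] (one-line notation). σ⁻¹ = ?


To find σ⁻¹, swap domain and range:
σ(1) = 1 → σ⁻¹(1) = 1
σ(2) = 4 → σ⁻¹(4) = 2
σ(3) = 2 → σ⁻¹(2) = 3
σ(4) = 3 → σ⁻¹(3) = 4

σ⁻¹ = [1 3 4 2]


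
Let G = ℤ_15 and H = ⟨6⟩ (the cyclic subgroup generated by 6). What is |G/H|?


|⟨6⟩| = n / gcd(6, 15) = 15 / 3 = 5
H is normal (ℤ_15 is abelian).
|G/H| = |G| / |H| = 15 / 5 = 3

|G/H| = 3


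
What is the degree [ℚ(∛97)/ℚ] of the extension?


∛97 has minimal polynomial x³ - 97 (irreducible over ℚ since 97 is not a perfect cube)

[ℚ(∛97)/ℚ] = 3


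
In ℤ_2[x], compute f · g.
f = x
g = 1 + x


Expand and collect like terms; reduce coefficients mod 2:
x^0: 0·1 = 0 ≡ 0 (mod 2)
x^1: 0·1 + 1·1 = 1 ≡ 1 (mod 2)
x^2: 1·1 = 1 ≡ 1 (mod 2)
Result: x + x^2

f · g = x + x^2


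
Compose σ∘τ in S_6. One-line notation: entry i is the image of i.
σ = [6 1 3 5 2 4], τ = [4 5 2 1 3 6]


σ∘τ: apply τ first, then σ
1 →τ 4 →σ 5
2 →τ 5 →σ 2
3 →τ 2 →σ 1
4 →τ 1 →σ 6
5 →τ 3 →σ 3
6 →τ 6 →σ 4

σ∘τ = [5 2 1 6 3 4]


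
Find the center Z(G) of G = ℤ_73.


Z(G) = {g ∈ G | gx = xg for all x ∈ G}
ℤ_73 is abelian, so Z(G) = G

Z(ℤ_73) = ℤ_73


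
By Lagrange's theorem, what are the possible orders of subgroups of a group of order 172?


Lagrange's theorem: |H| divides |G|
|G| = 172
Divisors of 172: 1, 2, 4, 43, 86, 172

Possible subgroup orders: {1, 2, 4, 43, 86, 172}


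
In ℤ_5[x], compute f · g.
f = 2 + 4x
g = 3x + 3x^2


Expand and collect like terms; reduce coefficients mod 5:
x^0: 2·0 = 0 ≡ 0 (mod 5)
x^1: 2·3 + 4·0 = 6 ≡ 1 (mod 5)
x^2: 2·3 + 4·3 = 18 ≡ 3 (mod 5)
x^3: 4·3 = 12 ≡ 2 (mod 5)
Result: x + 3x^2 + 2x^3

f · g = x + 3x^2 + 2x^3


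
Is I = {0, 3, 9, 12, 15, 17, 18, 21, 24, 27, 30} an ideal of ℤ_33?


Check ideal conditions for I = {0, 3, 9, 12, 15, 17, 18, 21, 24, 27, 30} in ℤ_33:
(1) I is an additive subgroup? No
(2) For r ∈ ℤ_33 and a ∈ I: r·a ∈ I? No  [counterexample: r=2, a=3, r·a mod 33 = 6 ∉ I]

No, I is not an ideal of ℤ_33


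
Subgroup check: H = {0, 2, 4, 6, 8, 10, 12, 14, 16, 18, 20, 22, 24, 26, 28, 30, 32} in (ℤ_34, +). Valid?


Subgroup test for H = {0, 2, 4, 6, 8, 10, 12, 14, 16, 18, 20, 22, 24, 26, 28, 30, 32} in (ℤ_34, +):
(1) 0 ∈ H? Yes
(2) Closure: for all a,b ∈ H, (a+b) mod 34 ∈ H? Yes
(3) Inverses: for all a ∈ H, -a mod 34 ∈ H? Yes

Yes, H is a subgroup of ℤ_34


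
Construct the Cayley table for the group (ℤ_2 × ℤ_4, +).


Elements: {(0,0), (0,1), (0,2), (0,3), (1,0), (1,1), (1,2), (1,3)}
Operation: componentwise addition mod (2, 4)
Entry (a, b) = ((a₁+b₁) mod 2, (a₂+b₂) mod 4)

Cayley table:
      | (0,0) | (0,1) | (0,2) | (0,3) | (1,0) | (1,1) | (1,2) | (1,3)
(0,0) | (0,0) | (0,1) | (0,2) | (0,3) | (1,0) | (1,1) | (1,2) | (1,3)
(0,1) | (0,1) | (0,2) | (0,3) | (0,0) | (1,1) | (1,2) | (1,3) | (1,0)
(0,2) | (0,2) | (0,3) | (0,0) | (0,1) | (1,2) | (1,3) | (1,0) | (1,1)
(0,3) | (0,3) | (0,0) | (0,1) | (0,2) | (1,3) | (1,0) | (1,1) | (1,2)
(1,0) | (1,0) | (1,1) | (1,2) | (1,3) | (0,0) | (0,1) | (0,2) | (0,3)
(1,1) | (1,1) | (1,2) | (1,3) | (1,0) | (0,1) | (0,2) | (0,3) | (0,0)
(1,2) | (1,2) | (1,3) | (1,0) | (1,1) | (0,2) | (0,3) | (0,0) | (0,1)
(1,3) | (1,3) | (1,0) | (1,1) | (1,2) | (0,3) | (0,0) | (0,1) | (0,2)


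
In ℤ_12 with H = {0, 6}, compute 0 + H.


0 + H = {0 + h (mod 12) : h ∈ H}
0+0=0, 0+6=6

0 + H = {0, 6}


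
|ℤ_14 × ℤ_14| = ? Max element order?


|ℤ_14 × ℤ_14| = 14 × 14 = 196
Max element order = lcm(14,14) = 14
Cyclic? No (gcd=14)

|ℤ_14×ℤ_14| = 196, max element order = 14


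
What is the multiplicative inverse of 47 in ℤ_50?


Use the extended Euclidean algorithm to write 1 = 47·s + 50·t; then s mod 50 is the inverse.
Euclidean algorithm:
  47 = 0·50 + 47
  50 = 1·47 + 3
  47 = 15·3 + 2
  3 = 1·2 + 1
  2 = 2·1 + 0
gcd(47,50) = 1
Back-substitution gives: 47·(-17) + 50·(16) = 1
So 47⁻¹ ≡ -17 ≡ 33 (mod 50)
Check: 47 × 33 = 1551 ≡ 1 (mod 50) ✓

47⁻¹ ≡ 33 (mod 50)


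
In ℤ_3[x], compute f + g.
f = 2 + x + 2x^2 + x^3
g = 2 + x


Add coefficients mod 3:
x^0: 2 + 2 = 1 (mod 3)
x^1: 1 + 1 = 2 (mod 3)
x^2: 2 + 0 = 2 (mod 3)
x^3: 1 + 0 = 1 (mod 3)
Result: 1 + 2x + 2x^2 + x^3

f + g = 1 + 2x + 2x^2 + x^3


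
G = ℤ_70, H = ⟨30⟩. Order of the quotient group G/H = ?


|⟨30⟩| = n / gcd(30, 70) = 70 / 10 = 7
H is normal (ℤ_70 is abelian).
|G/H| = |G| / |H| = 70 / 7 = 10

|G/H| = 10


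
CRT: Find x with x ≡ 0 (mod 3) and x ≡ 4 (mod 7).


m₁ = 3, m₂ = 7, gcd = 1, so CRT applies. M = m₁·m₂ = 21
Let M₁ = M/m₁ = 7, M₂ = M/m₂ = 3
Find y₁ ≡ M₁⁻¹ (mod m₁): 7⁻¹ ≡ 1 (mod 3)
Find y₂ ≡ M₂⁻¹ (mod m₂): 3⁻¹ ≡ 5 (mod 7)
x = a₁·M₁·y₁ + a₂·M₂·y₂ = 0·7·1 + 4·3·5 = 60
Reduce mod 21: x ≡ 18
Check: 18 mod 3 = 0 ✓, 18 mod 7 = 4 ✓

x ≡ 18 (mod 21)


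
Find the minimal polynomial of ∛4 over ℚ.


∛4 satisfies x³ - 4 = 0, irreducible over ℚ (no rational root; 4 is not a perfect cube)

Minimal polynomial: x³ - 4


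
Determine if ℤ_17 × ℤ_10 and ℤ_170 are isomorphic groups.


Comparing ℤ_17 × ℤ_10 and ℤ_170:
gcd(17,10) = 1, so ℤ_17 × ℤ_10 ≅ ℤ_170 (CRT)

Yes, ℤ_17 × ℤ_10 ≅ ℤ_170


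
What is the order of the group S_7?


|S_n| = n! (number of permutations of n symbols)
|S_7| = 7! = 5040

|S_7| = 5040


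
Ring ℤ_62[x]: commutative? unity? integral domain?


ℤ_62 has zero divisors (2·31 ≡ 0), and these lift to constant zero divisors in ℤ_62[x]; so not an integral domain
Commutative: Yes
Integral domain: No
Has unity: Yes

ℤ_62[x]: Commutative=Yes, Unity=Yes


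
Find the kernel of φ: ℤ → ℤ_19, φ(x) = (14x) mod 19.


Kernel = preimage of identity
ker(φ) = {x ∈ ℤ : 14x ≡ 0 (mod 19)}. gcd(14,19) = 1, so 14x ≡ 0 (mod 19) ⟺ x ≡ 0 (mod 19/1 = 19). Hence ker(φ) = 19ℤ

ker(φ) = 19ℤ


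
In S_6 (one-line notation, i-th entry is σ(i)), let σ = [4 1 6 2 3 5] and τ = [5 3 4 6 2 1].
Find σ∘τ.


σ∘τ: apply τ first, then σ
1 →τ 5 →σ 3
2 →τ 3 →σ 6
3 →τ 4 →σ 2
4 →τ 6 →σ 5
5 →τ 2 →σ 1
6 →τ 1 →σ 4

σ∘τ = [3 6 2 5 1 4]


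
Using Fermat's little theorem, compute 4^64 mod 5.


Fermat's little theorem: if p is prime and gcd(a,p)=1, then a^(p-1) ≡ 1 (mod p)
p = 5 is prime, gcd(4,5) = 1
Reduce exponent: 64 mod 4 = 0
So 4^64 ≡ 4^0 (mod 5)
4^0 = 1

4^64 ≡ 1 (mod 5)


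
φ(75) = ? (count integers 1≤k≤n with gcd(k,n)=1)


Factor n: 75 = 3 × 5^2
φ(n) = n · ∏(1 - 1/p) over distinct primes p | n
φ(75) = 75 · (1 - 1/3) · (1 - 1/5) = 40

φ(75) = 40


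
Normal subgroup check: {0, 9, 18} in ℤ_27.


H = {0, 9, 18} in ℤ_27
ℤ_27 is abelian; every subgroup of an abelian group is normal

Yes, normal subgroup


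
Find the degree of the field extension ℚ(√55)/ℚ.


√55 has minimal polynomial x² - 55 (irreducible over ℚ since 55 is squarefree)

[ℚ(√55)/ℚ] = 2


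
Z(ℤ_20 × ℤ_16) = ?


Z(G) = {g ∈ G | gx = xg for all x ∈ G}
Direct product of abelian groups is abelian, so Z(G) = G

Z(ℤ_20 × ℤ_16) = ℤ_20 × ℤ_16


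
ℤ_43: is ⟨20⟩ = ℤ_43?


g generates ℤ_n iff gcd(g, n) = 1
gcd(20, 43) = 1
Since gcd = 1, 20 is a generator.

Yes, 20 generates ℤ_43


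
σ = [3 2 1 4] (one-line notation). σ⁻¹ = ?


To find σ⁻¹, swap domain and range:
σ(1) = 3 → σ⁻¹(3) = 1
σ(2) = 2 → σ⁻¹(2) = 2
σ(3) = 1 → σ⁻¹(1) = 3
σ(4) = 4 → σ⁻¹(4) = 4

σ⁻¹ = [3 2 1 4]


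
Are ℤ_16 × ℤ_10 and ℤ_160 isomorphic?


Comparing ℤ_16 × ℤ_10 and ℤ_160:
gcd(16,10) = 2 ≠ 1. Max element order in ℤ_16×ℤ_10 is lcm(16,10) = 80 < 160, so it has no element of order 160

No, ℤ_16 × ℤ_10 ≇ ℤ_160


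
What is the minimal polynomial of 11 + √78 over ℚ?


Let α = 11 + √78. Then α - 11 = √78, so (α - 11)² = 78, giving α² - 22α + 43 = 0. Degree 2 and α ∉ ℚ, so this is the minimal polynomial.

Minimal polynomial: x² - 22x + 43


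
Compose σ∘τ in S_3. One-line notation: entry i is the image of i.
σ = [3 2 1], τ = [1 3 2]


σ∘τ: apply τ first, then σ
1 →τ 1 →σ 3
2 →τ 3 →σ 1
3 →τ 2 →σ 2

σ∘τ = [3 1 2]


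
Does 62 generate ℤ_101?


g generates ℤ_n iff gcd(g, n) = 1
gcd(62, 101) = 1
Since gcd = 1, 62 is a generator.

Yes, 62 generates ℤ_101


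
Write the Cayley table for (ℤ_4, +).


Elements: {0, 1, 2, 3}
Operation: addition mod 4
Entry (a, b) = (a + b) mod 4

Cayley table:
  | 0 | 1 | 2 | 3
0 | 0 | 1 | 2 | 3
1 | 1 | 2 | 3 | 0
2 | 2 | 3 | 0 | 1
3 | 3 | 0 | 1 | 2


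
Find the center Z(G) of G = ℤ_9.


Z(G) = {g ∈ G | gx = xg for all x ∈ G}
ℤ_9 is abelian, so Z(G) = G

Z(ℤ_9) = ℤ_9


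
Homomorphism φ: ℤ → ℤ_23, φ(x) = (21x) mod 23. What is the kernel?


Kernel = preimage of identity
ker(φ) = {x ∈ ℤ : 21x ≡ 0 (mod 23)}. gcd(21,23) = 1, so 21x ≡ 0 (mod 23) ⟺ x ≡ 0 (mod 23/1 = 23). Hence ker(φ) = 23ℤ

ker(φ) = 23ℤ


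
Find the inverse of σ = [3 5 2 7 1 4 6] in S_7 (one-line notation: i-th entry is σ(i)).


To find σ⁻¹, swap domain and range:
σ(1) = 3 → σ⁻¹(3) = 1
σ(2) = 5 → σ⁻¹(5) = 2
σ(3) = 2 → σ⁻¹(2) = 3
σ(4) = 7 → σ⁻¹(7) = 4
σ(5) = 1 → σ⁻¹(1) = 5
σ(6) = 4 → σ⁻¹(4) = 6
σ(7) = 6 → σ⁻¹(6) = 7

σ⁻¹ = [5 3 1 6 2 7 4]


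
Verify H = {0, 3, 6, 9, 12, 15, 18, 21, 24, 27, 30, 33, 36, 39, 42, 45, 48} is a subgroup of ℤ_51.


Subgroup test for H = {0, 3, 6, 9, 12, 15, 18, 21, 24, 27, 30, 33, 36, 39, 42, 45, 48} in (ℤ_51, +):
(1) 0 ∈ H? Yes
(2) Closure: for all a,b ∈ H, (a+b) mod 51 ∈ H? Yes
(3) Inverses: for all a ∈ H, -a mod 51 ∈ H? Yes

Yes, H is a subgroup of ℤ_51


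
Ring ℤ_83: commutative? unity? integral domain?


ℤ_83 is a commutative ring with unity 1; 83 is prime, so ℤ_83 is a field (hence an integral domain)
Commutative: Yes
Integral domain: Yes
Has unity: Yes

ℤ_83: Commutative=Yes, Unity=Yes


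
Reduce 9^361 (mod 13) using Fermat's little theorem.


Fermat's little theorem: if p is prime and gcd(a,p)=1, then a^(p-1) ≡ 1 (mod p)
p = 13 is prime, gcd(9,13) = 1
Reduce exponent: 361 mod 12 = 1
So 9^361 ≡ 9^1 (mod 13)
9^1 mod 13 = 9

9^361 ≡ 9 (mod 13)


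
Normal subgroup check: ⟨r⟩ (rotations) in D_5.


H = ⟨r⟩ (rotations) in D_5
The rotation subgroup ⟨r⟩ has index 2 in D_5, so it is normal

Yes, normal subgroup


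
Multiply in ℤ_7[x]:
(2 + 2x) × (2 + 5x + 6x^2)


Expand and collect like terms; reduce coefficients mod 7:
x^0: 2·2 = 4 ≡ 4 (mod 7)
x^1: 2·5 + 2·2 = 14 ≡ 0 (mod 7)
x^2: 2·6 + 2·5 = 22 ≡ 1 (mod 7)
x^3: 2·6 = 12 ≡ 5 (mod 7)
Result: 4 + x^2 + 5x^3

f · g = 4 + x^2 + 5x^3


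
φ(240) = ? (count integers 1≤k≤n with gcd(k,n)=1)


Factor n: 240 = 2^4 × 3 × 5
φ(n) = n · ∏(1 - 1/p) over distinct primes p | n
φ(240) = 240 · (1 - 1/2) · (1 - 1/3) · (1 - 1/5) = 64

φ(240) = 64


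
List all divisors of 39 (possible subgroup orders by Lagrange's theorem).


Lagrange's theorem: |H| divides |G|
|G| = 39
Divisors of 39: 1, 3, 13, 39

Possible subgroup orders: {1, 3, 13, 39}


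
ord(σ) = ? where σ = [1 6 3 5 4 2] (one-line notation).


Cycle decomposition: (2 6) (4 5)
Cycle lengths: 2, 2
Order = lcm(2, 2) = 2

ord(σ) = 2


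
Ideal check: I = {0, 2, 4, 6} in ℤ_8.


Check ideal conditions for I = {0, 2, 4, 6} in ℤ_8:
(1) I is an additive subgroup? Yes
(2) For r ∈ ℤ_8 and a ∈ I: r·a ∈ I? Yes

Yes, I is an ideal of ℤ_8


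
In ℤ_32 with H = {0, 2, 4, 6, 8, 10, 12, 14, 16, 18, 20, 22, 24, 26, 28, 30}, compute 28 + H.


28 + H = {28 + h (mod 32) : h ∈ H}
28+0=28, 28+2=30, 28+4=0, 28+6=2, 28+8=4, 28+10=6, 28+12=8, 28+14=10, 28+16=12, 28+18=14, 28+20=16, 28+22=18, 28+24=20, 28+26=22, 28+28=24, 28+30=26
28 + H = {0, 2, 4, 6, 8, 10, 12, 14, 16, 18, 20, 22, 24, 26, 28, 30} = 0 + H

28 + H = {0, 2, 4, 6, 8, 10, 12, 14, 16, 18, 20, 22, 24, 26, 28, 30}


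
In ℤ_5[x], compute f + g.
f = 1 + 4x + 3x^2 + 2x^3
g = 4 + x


Add coefficients mod 5:
x^0: 1 + 4 = 0 (mod 5)
x^1: 4 + 1 = 0 (mod 5)
x^2: 3 + 0 = 3 (mod 5)
x^3: 2 + 0 = 2 (mod 5)
Result: 3x^2 + 2x^3

f + g = 3x^2 + 2x^3


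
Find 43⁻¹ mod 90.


Use the extended Euclidean algorithm to write 1 = 43·s + 90·t; then s mod 90 is the inverse.
Euclidean algorithm:
  43 = 0·90 + 43
  90 = 2·43 + 4
  43 = 10·4 + 3
  4 = 1·3 + 1
  3 = 3·1 + 0
gcd(43,90) = 1
Back-substitution gives: 43·(-23) + 90·(11) = 1
So 43⁻¹ ≡ -23 ≡ 67 (mod 90)
Check: 43 × 67 = 2881 ≡ 1 (mod 90) ✓

43⁻¹ ≡ 67 (mod 90)


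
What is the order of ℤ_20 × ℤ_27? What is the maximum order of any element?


|ℤ_20 × ℤ_27| = 20 × 27 = 540
Max element order = lcm(20,27) = 540
Cyclic? Yes (gcd=1)

|ℤ_20×ℤ_27| = 540, max element order = 540


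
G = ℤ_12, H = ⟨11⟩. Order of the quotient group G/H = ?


|⟨11⟩| = n / gcd(11, 12) = 12 / 1 = 12
H is normal (ℤ_12 is abelian).
|G/H| = |G| / |H| = 12 / 12 = 1

|G/H| = 1


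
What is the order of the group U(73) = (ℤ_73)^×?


U(n) is the group of units mod n; |U(n)| = φ(n)
|U(73)| = φ(73) = 72

|U(73) = (ℤ_73)^×| = 72


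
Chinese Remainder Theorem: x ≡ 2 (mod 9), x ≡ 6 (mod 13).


m₁ = 9, m₂ = 13, gcd = 1, so CRT applies. M = m₁·m₂ = 117
Let M₁ = M/m₁ = 13, M₂ = M/m₂ = 9
Find y₁ ≡ M₁⁻¹ (mod m₁): 13⁻¹ ≡ 7 (mod 9)
Find y₂ ≡ M₂⁻¹ (mod m₂): 9⁻¹ ≡ 3 (mod 13)
x = a₁·M₁·y₁ + a₂·M₂·y₂ = 2·13·7 + 6·9·3 = 344
Reduce mod 117: x ≡ 110
Check: 110 mod 9 = 2 ✓, 110 mod 13 = 6 ✓

x ≡ 110 (mod 117)


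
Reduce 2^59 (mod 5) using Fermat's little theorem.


Fermat's little theorem: if p is prime and gcd(a,p)=1, then a^(p-1) ≡ 1 (mod p)
p = 5 is prime, gcd(2,5) = 1
Reduce exponent: 59 mod 4 = 3
So 2^59 ≡ 2^3 (mod 5)
2^3 mod 5 = 3

2^59 ≡ 3 (mod 5)


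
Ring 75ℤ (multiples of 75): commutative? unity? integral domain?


75ℤ is a commutative ring under +,× but has no multiplicative identity (1 ∉ 75ℤ); it has no zero divisors, but without unity it is not an integral domain
Commutative: Yes
Integral domain: No
Has unity: No

75ℤ (multiples of 75): Commutative=Yes, Unity=No


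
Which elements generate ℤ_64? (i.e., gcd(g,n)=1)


g generates ℤ_n iff gcd(g,n) = 1
Prime factors of 64: 2
Generators are g ∈ {1,...,63} not divisible by any of these primes.
Generators: {1, 3, 5, 7, 9, 11, 13, 15, 17, 19, 21, 23, 25, 27, 29, 31, 33, 35, 37, 39, 41, 43, 45, 47, 49, 51, 53, 55, 57, 59, 61, 63}
Number of generators = φ(64) = 32

Generators of ℤ_64 = {1, 3, 5, 7, 9, 11, 13, 15, 17, 19, 21, 23, 25, 27, 29, 31, 33, 35, 37, 39, 41, 43, 45, 47, 49, 51, 53, 55, 57, 59, 61, 63}


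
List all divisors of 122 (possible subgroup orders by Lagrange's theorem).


Lagrange's theorem: |H| divides |G|
|G| = 122
Divisors of 122: 1, 2, 61, 122

Possible subgroup orders: {1, 2, 61, 122}


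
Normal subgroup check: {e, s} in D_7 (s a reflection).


H = {e, s} in D_7 (s a reflection)
r·s·r⁻¹ = sr⁻² ≠ s for n ≥ 3, so {e, s} is not closed under conjugation

No, not a normal subgroup


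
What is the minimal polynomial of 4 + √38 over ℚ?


Let α = 4 + √38. Then α - 4 = √38, so (α - 4)² = 38, giving α² - 8α - 22 = 0. Degree 2 and α ∉ ℚ, so this is the minimal polynomial.

Minimal polynomial: x² - 8x - 22


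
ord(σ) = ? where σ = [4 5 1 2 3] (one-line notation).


Cycle decomposition: (1 4 2 5 3)
Cycle lengths: 5
Order = lcm(5) = 5

ord(σ) = 5


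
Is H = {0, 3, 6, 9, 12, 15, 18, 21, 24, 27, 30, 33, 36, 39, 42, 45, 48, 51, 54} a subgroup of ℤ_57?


Subgroup test for H = {0, 3, 6, 9, 12, 15, 18, 21, 24, 27, 30, 33, 36, 39, 42, 45, 48, 51, 54} in (ℤ_57, +):
(1) 0 ∈ H? Yes
(2) Closure: for all a,b ∈ H, (a+b) mod 57 ∈ H? Yes
(3) Inverses: for all a ∈ H, -a mod 57 ∈ H? Yes

Yes, H is a subgroup of ℤ_57


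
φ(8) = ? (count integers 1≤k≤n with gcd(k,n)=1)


φ(n) = count of k ∈ {1,...,n} with gcd(k,n)=1
Coprimes to 8: {1, 3, 5, 7}
Count: 4

φ(8) = 4


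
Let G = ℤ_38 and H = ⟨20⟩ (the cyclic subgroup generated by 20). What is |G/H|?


|⟨20⟩| = n / gcd(20, 38) = 38 / 2 = 19
H is normal (ℤ_38 is abelian).
|G/H| = |G| / |H| = 38 / 19 = 2

|G/H| = 2


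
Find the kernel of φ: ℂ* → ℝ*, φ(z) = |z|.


Kernel = preimage of identity
ker(φ) = {z ∈ ℂ* | |z| = 1} = unit circle S¹

ker(φ) = S¹ (unit circle)


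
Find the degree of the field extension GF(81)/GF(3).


GF(81) = GF(3^4), so the extension degree is 4

[GF(81)/GF(3)] = 4


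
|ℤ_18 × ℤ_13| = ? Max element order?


|ℤ_18 × ℤ_13| = 18 × 13 = 234
Max element order = lcm(18,13) = 234
Cyclic? Yes (gcd=1)

|ℤ_18×ℤ_13| = 234, max element order = 234


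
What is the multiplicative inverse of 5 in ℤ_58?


Use the extended Euclidean algorithm to write 1 = 5·s + 58·t; then s mod 58 is the inverse.
Euclidean algorithm:
  5 = 0·58 + 5
  58 = 11·5 + 3
  5 = 1·3 + 2
  3 = 1·2 + 1
  2 = 2·1 + 0
gcd(5,58) = 1
Back-substitution gives: 5·(-23) + 58·(2) = 1
So 5⁻¹ ≡ -23 ≡ 35 (mod 58)
Check: 5 × 35 = 175 ≡ 1 (mod 58) ✓

5⁻¹ ≡ 35 (mod 58)


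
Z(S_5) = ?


Z(G) = {g ∈ G | gx = xg for all x ∈ G}
S_n is non-abelian for n ≥ 3; Z(S_5) is trivial

Z(S_5) = {e}


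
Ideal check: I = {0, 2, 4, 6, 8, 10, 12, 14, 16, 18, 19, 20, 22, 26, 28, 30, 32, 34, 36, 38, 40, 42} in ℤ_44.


Check ideal conditions for I = {0, 2, 4, 6, 8, 10, 12, 14, 16, 18, 19, 20, 22, 26, 28, 30, 32, 34, 36, 38, 40, 42} in ℤ_44:
(1) I is an additive subgroup? No
(2) For r ∈ ℤ_44 and a ∈ I: r·a ∈ I? No  [counterexample: r=2, a=12, r·a mod 44 = 24 ∉ I]

No, I is not an ideal of ℤ_44


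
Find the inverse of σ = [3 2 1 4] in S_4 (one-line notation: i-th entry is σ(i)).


To find σ⁻¹, swap domain and range:
σ(1) = 3 → σ⁻¹(3) = 1
σ(2) = 2 → σ⁻¹(2) = 2
σ(3) = 1 → σ⁻¹(1) = 3
σ(4) = 4 → σ⁻¹(4) = 4

σ⁻¹ = [3 2 1 4]


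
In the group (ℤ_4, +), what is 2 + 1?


Operation: addition mod 4
2 + 1 = (a + b) mod 4 with a = 2, b = 1

2 + 1 = 3


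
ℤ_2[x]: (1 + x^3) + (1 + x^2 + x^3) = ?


Add coefficients mod 2:
x^0: 1 + 1 = 0 (mod 2)
x^1: 0 + 0 = 0 (mod 2)
x^2: 0 + 1 = 1 (mod 2)
x^3: 1 + 1 = 0 (mod 2)
Result: x^2

f + g = x^2


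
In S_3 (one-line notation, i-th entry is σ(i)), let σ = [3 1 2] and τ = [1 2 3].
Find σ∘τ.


σ∘τ: apply τ first, then σ
1 →τ 1 →σ 3
2 →τ 2 →σ 1
3 →τ 3 →σ 2

σ∘τ = [3 1 2]


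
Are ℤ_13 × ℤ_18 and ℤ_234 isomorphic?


Comparing ℤ_13 × ℤ_18 and ℤ_234:
gcd(13,18) = 1, so ℤ_13 × ℤ_18 ≅ ℤ_234 (CRT)

Yes, ℤ_13 × ℤ_18 ≅ ℤ_234


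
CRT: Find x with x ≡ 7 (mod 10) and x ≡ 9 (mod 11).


m₁ = 10, m₂ = 11, gcd = 1, so CRT applies. M = m₁·m₂ = 110
Let M₁ = M/m₁ = 11, M₂ = M/m₂ = 10
Find y₁ ≡ M₁⁻¹ (mod m₁): 11⁻¹ ≡ 1 (mod 10)
Find y₂ ≡ M₂⁻¹ (mod m₂): 10⁻¹ ≡ 10 (mod 11)
x = a₁·M₁·y₁ + a₂·M₂·y₂ = 7·11·1 + 9·10·10 = 977
Reduce mod 110: x ≡ 97
Check: 97 mod 10 = 7 ✓, 97 mod 11 = 9 ✓

x ≡ 97 (mod 110)


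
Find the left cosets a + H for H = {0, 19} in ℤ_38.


H = {0, 19}, |H| = 2
Number of cosets = |G|/|H| = 38/2 = 19
0 + H = {0, 19}
1 + H = {1, 20}
2 + H = {2, 21}
3 + H = {3, 22}
4 + H = {4, 23}
5 + H = {5, 24}
6 + H = {6, 25}
7 + H = {7, 26}
8 + H = {8, 27}
9 + H = {9, 28}
10 + H = {10, 29}
11 + H = {11, 30}
12 + H = {12, 31}
13 + H = {13, 32}
14 + H = {14, 33}
15 + H = {15, 34}
16 + H = {16, 35}
17 + H = {17, 36}
18 + H = {18, 37}

Cosets: 0+H={0,19}; 1+H={1,20}; 2+H={2,21}; 3+H={3,22}; 4+H={4,23}; 5+H={5,24}; 6+H={6,25}; 7+H={7,26}; 8+H={8,27}; 9+H={9,28}; 10+H={10,29}; 11+H={11,30}; 12+H={12,31}; 13+H={13,32}; 14+H={14,33}; 15+H={15,34}; 16+H={16,35}; 17+H={17,36}; 18+H={18,37}


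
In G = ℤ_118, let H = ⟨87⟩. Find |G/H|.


|⟨87⟩| = n / gcd(87, 118) = 118 / 1 = 118
H is normal (ℤ_118 is abelian).
|G/H| = |G| / |H| = 118 / 118 = 1

|G/H| = 1


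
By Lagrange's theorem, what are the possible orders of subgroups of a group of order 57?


Lagrange's theorem: |H| divides |G|
|G| = 57
Divisors of 57: 1, 3, 19, 57

Possible subgroup orders: {1, 3, 19, 57}


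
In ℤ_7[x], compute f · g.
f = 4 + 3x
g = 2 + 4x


Expand and collect like terms; reduce coefficients mod 7:
x^0: 4·2 = 8 ≡ 1 (mod 7)
x^1: 4·4 + 3·2 = 22 ≡ 1 (mod 7)
x^2: 3·4 = 12 ≡ 5 (mod 7)
Result: 1 + x + 5x^2

f · g = 1 + x + 5x^2


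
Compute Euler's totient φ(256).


Factor n: 256 = 2^8
φ(n) = n · ∏(1 - 1/p) over distinct primes p | n
φ(256) = 256 · (1 - 1/2) = 128

φ(256) = 128


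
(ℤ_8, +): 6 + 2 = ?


Operation: addition mod 8
6 + 2 = (a + b) mod 8 with a = 6, b = 2

6 + 2 = 0


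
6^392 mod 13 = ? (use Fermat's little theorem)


Fermat's little theorem: if p is prime and gcd(a,p)=1, then a^(p-1) ≡ 1 (mod p)
p = 13 is prime, gcd(6,13) = 1
Reduce exponent: 392 mod 12 = 8
So 6^392 ≡ 6^8 (mod 13)
6^8 mod 13 = 3

6^392 ≡ 3 (mod 13)


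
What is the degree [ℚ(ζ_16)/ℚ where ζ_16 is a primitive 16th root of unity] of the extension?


[ℚ(ζ_n):ℚ] = deg Φ_n(x) = φ(n). Here φ(16) = 8

[ℚ(ζ_16)/ℚ where ζ_16 is a primitive 16th root of unity] = 8


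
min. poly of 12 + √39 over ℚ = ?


Let α = 12 + √39. Then α - 12 = √39, so (α - 12)² = 39, giving α² - 24α + 105 = 0. Degree 2 and α ∉ ℚ, so this is the minimal polynomial.

Minimal polynomial: x² - 24x + 105


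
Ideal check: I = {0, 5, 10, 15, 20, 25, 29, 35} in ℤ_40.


Check ideal conditions for I = {0, 5, 10, 15, 20, 25, 29, 35} in ℤ_40:
(1) I is an additive subgroup? No
(2) For r ∈ ℤ_40 and a ∈ I: r·a ∈ I? No  [counterexample: r=2, a=15, r·a mod 40 = 30 ∉ I]

No, I is not an ideal of ℤ_40


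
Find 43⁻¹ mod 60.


Use the extended Euclidean algorithm to write 1 = 43·s + 60·t; then s mod 60 is the inverse.
Euclidean algorithm:
  43 = 0·60 + 43
  60 = 1·43 + 17
  43 = 2·17 + 9
  17 = 1·9 + 8
  9 = 1·8 + 1
  8 = 8·1 + 0
gcd(43,60) = 1
Back-substitution gives: 43·(7) + 60·(-5) = 1
So 43⁻¹ ≡ 7 ≡ 7 (mod 60)
Check: 43 × 7 = 301 ≡ 1 (mod 60) ✓

43⁻¹ ≡ 7 (mod 60)


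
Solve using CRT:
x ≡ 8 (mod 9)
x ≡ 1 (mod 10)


m₁ = 9, m₂ = 10, gcd = 1, so CRT applies. M = m₁·m₂ = 90
Let M₁ = M/m₁ = 10, M₂ = M/m₂ = 9
Find y₁ ≡ M₁⁻¹ (mod m₁): 10⁻¹ ≡ 1 (mod 9)
Find y₂ ≡ M₂⁻¹ (mod m₂): 9⁻¹ ≡ 9 (mod 10)
x = a₁·M₁·y₁ + a₂·M₂·y₂ = 8·10·1 + 1·9·9 = 161
Reduce mod 90: x ≡ 71
Check: 71 mod 9 = 8 ✓, 71 mod 10 = 1 ✓

x ≡ 71 (mod 90)


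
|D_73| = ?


|D_n| = 2n (n rotations and n reflections)
|D_73| = 2×73 = 146

|D_73| = 146


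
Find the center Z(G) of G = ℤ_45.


Z(G) = {g ∈ G | gx = xg for all x ∈ G}
ℤ_45 is abelian, so Z(G) = G

Z(ℤ_45) = ℤ_45


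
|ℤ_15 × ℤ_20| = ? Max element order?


|ℤ_15 × ℤ_20| = 15 × 20 = 300
Max element order = lcm(15,20) = 60
Cyclic? No (gcd=5)

|ℤ_15×ℤ_20| = 300, max element order = 60


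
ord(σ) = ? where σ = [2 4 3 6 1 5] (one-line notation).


Cycle decomposition: (1 2 4 6 5)
Cycle lengths: 5
Order = lcm(5) = 5

ord(σ) = 5


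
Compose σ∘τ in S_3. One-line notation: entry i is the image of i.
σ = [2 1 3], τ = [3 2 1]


σ∘τ: apply τ first, then σ
1 →τ 3 →σ 3
2 →τ 2 →σ 1
3 →τ 1 →σ 2

σ∘τ = [3 1 2]


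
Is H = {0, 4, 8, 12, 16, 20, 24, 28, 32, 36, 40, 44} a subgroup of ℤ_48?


Subgroup test for H = {0, 4, 8, 12, 16, 20, 24, 28, 32, 36, 40, 44} in (ℤ_48, +):
(1) 0 ∈ H? Yes
(2) Closure: for all a,b ∈ H, (a+b) mod 48 ∈ H? Yes
(3) Inverses: for all a ∈ H, -a mod 48 ∈ H? Yes

Yes, H is a subgroup of ℤ_48


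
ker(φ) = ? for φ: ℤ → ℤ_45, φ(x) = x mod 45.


Kernel = preimage of identity
ker(φ) = {x ∈ ℤ : x ≡ 0 (mod 45)} = 45ℤ = {0, ±45, ±90, ...}

ker(φ) = 45ℤ


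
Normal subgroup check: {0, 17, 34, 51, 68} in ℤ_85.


H = {0, 17, 34, 51, 68} in ℤ_85
ℤ_85 is abelian; every subgroup of an abelian group is normal

Yes, normal subgroup


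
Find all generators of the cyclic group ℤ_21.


g generates ℤ_n iff gcd(g,n) = 1
Prime factors of 21: 3, 7
Generators are g ∈ {1,...,20} not divisible by any of these primes.
Generators: {1, 2, 4, 5, 8, 10, 11, 13, 16, 17, 19, 20}
Number of generators = φ(21) = 12

Generators of ℤ_21 = {1, 2, 4, 5, 8, 10, 11, 13, 16, 17, 19, 20}


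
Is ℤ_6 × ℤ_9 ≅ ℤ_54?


Comparing ℤ_6 × ℤ_9 and ℤ_54:
gcd(6,9) = 3 ≠ 1. Max element order in ℤ_6×ℤ_9 is lcm(6,9) = 18 < 54, so it has no element of order 54

No, ℤ_6 × ℤ_9 ≇ ℤ_54


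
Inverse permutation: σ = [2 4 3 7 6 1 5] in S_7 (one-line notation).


To find σ⁻¹, swap domain and range:
σ(1) = 2 → σ⁻¹(2) = 1
σ(2) = 4 → σ⁻¹(4) = 2
σ(3) = 3 → σ⁻¹(3) = 3
σ(4) = 7 → σ⁻¹(7) = 4
σ(5) = 6 → σ⁻¹(6) = 5
σ(6) = 1 → σ⁻¹(1) = 6
σ(7) = 5 → σ⁻¹(5) = 7

σ⁻¹ = [6 1 3 2 7 5 4]


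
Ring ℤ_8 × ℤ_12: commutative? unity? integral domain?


Direct product ring; commutative with unity (1,1); but (1,0)·(0,1) = (0,0) gives zero divisors, so not an integral domain
Commutative: Yes
Integral domain: No
Has unity: Yes

ℤ_8 × ℤ_12: Commutative=Yes, Unity=Yes


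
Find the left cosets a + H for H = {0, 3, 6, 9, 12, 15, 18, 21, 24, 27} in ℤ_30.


H = {0, 3, 6, 9, 12, 15, 18, 21, 24, 27}, |H| = 10
Number of cosets = |G|/|H| = 30/10 = 3
0 + H = {0, 3, 6, 9, 12, 15, 18, 21, 24, 27}
1 + H = {1, 4, 7, 10, 13, 16, 19, 22, 25, 28}
2 + H = {2, 5, 8, 11, 14, 17, 20, 23, 26, 29}

Cosets: 0+H={0,3,6,9,12,15,18,21,24,27}; 1+H={1,4,7,10,13,16,19,22,25,28}; 2+H={2,5,8,11,14,17,20,23,26,29}


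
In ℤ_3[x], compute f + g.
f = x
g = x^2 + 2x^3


Add coefficients mod 3:
x^0: 0 + 0 = 0 (mod 3)
x^1: 1 + 0 = 1 (mod 3)
x^2: 0 + 1 = 1 (mod 3)
x^3: 0 + 2 = 2 (mod 3)
Result: x + x^2 + 2x^3

f + g = x + x^2 + 2x^3


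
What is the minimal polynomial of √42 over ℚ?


√42 satisfies x² - 42 = 0, irreducible over ℚ since 42 is squarefree

Minimal polynomial: x² - 42


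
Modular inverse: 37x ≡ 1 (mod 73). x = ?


Use the extended Euclidean algorithm to write 1 = 37·s + 73·t; then s mod 73 is the inverse.
Euclidean algorithm:
  37 = 0·73 + 37
  73 = 1·37 + 36
  37 = 1·36 + 1
  36 = 36·1 + 0
gcd(37,73) = 1
Back-substitution gives: 37·(2) + 73·(-1) = 1
So 37⁻¹ ≡ 2 ≡ 2 (mod 73)
Check: 37 × 2 = 74 ≡ 1 (mod 73) ✓

37⁻¹ ≡ 2 (mod 73)


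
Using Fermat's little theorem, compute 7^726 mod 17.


Fermat's little theorem: if p is prime and gcd(a,p)=1, then a^(p-1) ≡ 1 (mod p)
p = 17 is prime, gcd(7,17) = 1
Reduce exponent: 726 mod 16 = 6
So 7^726 ≡ 7^6 (mod 17)
7^6 mod 17 = 9

7^726 ≡ 9 (mod 17)


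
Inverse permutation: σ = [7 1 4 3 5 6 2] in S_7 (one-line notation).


To find σ⁻¹, swap domain and range:
σ(1) = 7 → σ⁻¹(7) = 1
σ(2) = 1 → σ⁻¹(1) = 2
σ(3) = 4 → σ⁻¹(4) = 3
σ(4) = 3 → σ⁻¹(3) = 4
σ(5) = 5 → σ⁻¹(5) = 5
σ(6) = 6 → σ⁻¹(6) = 6
σ(7) = 2 → σ⁻¹(2) = 7

σ⁻¹ = [2 7 4 3 5 6 1]


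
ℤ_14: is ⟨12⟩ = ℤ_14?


g generates ℤ_n iff gcd(g, n) = 1
gcd(12, 14) = 2
Since gcd = 2 ≠ 1, ⟨12⟩ has order 7 < 14, so 12 is not a generator.

No, 12 does not generate ℤ_14


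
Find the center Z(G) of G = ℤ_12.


Z(G) = {g ∈ G | gx = xg for all x ∈ G}
ℤ_12 is abelian, so Z(G) = G

Z(ℤ_12) = ℤ_12


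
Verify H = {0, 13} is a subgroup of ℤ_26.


Subgroup test for H = {0, 13} in (ℤ_26, +):
(1) 0 ∈ H? Yes
(2) Closure: for all a,b ∈ H, (a+b) mod 26 ∈ H? Yes
(3) Inverses: for all a ∈ H, -a mod 26 ∈ H? Yes

Yes, H is a subgroup of ℤ_26


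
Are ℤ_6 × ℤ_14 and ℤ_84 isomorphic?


Comparing ℤ_6 × ℤ_14 and ℤ_84:
gcd(6,14) = 2 ≠ 1. Max element order in ℤ_6×ℤ_14 is lcm(6,14) = 42 < 84, so it has no element of order 84

No, ℤ_6 × ℤ_14 ≇ ℤ_84


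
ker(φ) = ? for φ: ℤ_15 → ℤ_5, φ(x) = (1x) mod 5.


Kernel = preimage of identity
ker(φ) = {x ∈ ℤ_15 : 1x ≡ 0 (mod 5)}. Since 5 | 15, φ is well-defined. The kernel is the cyclic subgroup ⟨5⟩ of ℤ_15 (order 3), i.e. {0, 5, 10}

ker(φ) = {0, 5, 10}


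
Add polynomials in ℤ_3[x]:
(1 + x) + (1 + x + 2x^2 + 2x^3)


Add coefficients mod 3:
x^0: 1 + 1 = 2 (mod 3)
x^1: 1 + 1 = 2 (mod 3)
x^2: 0 + 2 = 2 (mod 3)
x^3: 0 + 2 = 2 (mod 3)
Result: 2 + 2x + 2x^2 + 2x^3

f + g = 2 + 2x + 2x^2 + 2x^3


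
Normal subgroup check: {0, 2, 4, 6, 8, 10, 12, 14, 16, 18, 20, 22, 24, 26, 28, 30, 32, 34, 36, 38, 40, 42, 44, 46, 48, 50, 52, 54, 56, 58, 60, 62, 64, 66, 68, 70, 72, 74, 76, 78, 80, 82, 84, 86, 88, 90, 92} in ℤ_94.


H = {0, 2, 4, 6, 8, 10, 12, 14, 16, 18, 20, 22, 24, 26, 28, 30, 32, 34, 36, 38, 40, 42, 44, 46, 48, 50, 52, 54, 56, 58, 60, 62, 64, 66, 68, 70, 72, 74, 76, 78, 80, 82, 84, 86, 88, 90, 92} in ℤ_94
ℤ_94 is abelian; every subgroup of an abelian group is normal

Yes, normal subgroup


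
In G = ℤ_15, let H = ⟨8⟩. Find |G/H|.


|⟨8⟩| = n / gcd(8, 15) = 15 / 1 = 15
H is normal (ℤ_15 is abelian).
|G/H| = |G| / |H| = 15 / 15 = 1

|G/H| = 1


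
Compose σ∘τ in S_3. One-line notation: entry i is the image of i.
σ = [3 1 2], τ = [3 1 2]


σ∘τ: apply τ first, then σ
1 →τ 3 →σ 2
2 →τ 1 →σ 3
3 →τ 2 →σ 1

σ∘τ = [2 3 1]


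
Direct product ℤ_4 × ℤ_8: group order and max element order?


|ℤ_4 × ℤ_8| = 4 × 8 = 32
Max element order = lcm(4,8) = 8
Cyclic? No (gcd=4)

|ℤ_4×ℤ_8| = 32, max element order = 8


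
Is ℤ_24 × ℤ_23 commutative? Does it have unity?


Direct product ring; commutative with unity (1,1); but (1,0)·(0,1) = (0,0) gives zero divisors, so not an integral domain
Commutative: Yes
Integral domain: No
Has unity: Yes

ℤ_24 × ℤ_23: Commutative=Yes, Unity=Yes


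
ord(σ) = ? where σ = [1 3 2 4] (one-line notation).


Cycle decomposition: (2 3)
Cycle lengths: 2
Order = lcm(2) = 2

ord(σ) = 2


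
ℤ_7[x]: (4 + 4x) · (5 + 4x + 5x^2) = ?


Expand and collect like terms; reduce coefficients mod 7:
x^0: 4·5 = 20 ≡ 6 (mod 7)
x^1: 4·4 + 4·5 = 36 ≡ 1 (mod 7)
x^2: 4·5 + 4·4 = 36 ≡ 1 (mod 7)
x^3: 4·5 = 20 ≡ 6 (mod 7)
Result: 6 + x + x^2 + 6x^3

f · g = 6 + x + x^2 + 6x^3


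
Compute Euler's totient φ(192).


Factor n: 192 = 2^6 × 3
φ(n) = n · ∏(1 - 1/p) over distinct primes p | n
φ(192) = 192 · (1 - 1/2) · (1 - 1/3) = 64

φ(192) = 64


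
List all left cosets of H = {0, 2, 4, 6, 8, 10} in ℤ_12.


H = {0, 2, 4, 6, 8, 10}, |H| = 6
Number of cosets = |G|/|H| = 12/6 = 2
0 + H = {0, 2, 4, 6, 8, 10}
1 + H = {1, 3, 5, 7, 9, 11}

Cosets: 0+H={0,2,4,6,8,10}; 1+H={1,3,5,7,9,11}


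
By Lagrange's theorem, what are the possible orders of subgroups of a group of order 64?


Lagrange's theorem: |H| divides |G|
|G| = 64
Divisors of 64: 1, 2, 4, 8, 16, 32, 64

Possible subgroup orders: {1, 2, 4, 8, 16, 32, 64}


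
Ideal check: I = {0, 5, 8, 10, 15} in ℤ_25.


Check ideal conditions for I = {0, 5, 8, 10, 15} in ℤ_25:
(1) I is an additive subgroup? No
(2) For r ∈ ℤ_25 and a ∈ I: r·a ∈ I? No  [counterexample: r=2, a=8, r·a mod 25 = 16 ∉ I]

No, I is not an ideal of ℤ_25


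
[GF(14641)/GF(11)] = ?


GF(14641) = GF(11^4), so the extension degree is 4

[GF(14641)/GF(11)] = 4


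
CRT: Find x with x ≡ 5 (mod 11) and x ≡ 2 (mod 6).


m₁ = 11, m₂ = 6, gcd = 1, so CRT applies. M = m₁·m₂ = 66
Let M₁ = M/m₁ = 6, M₂ = M/m₂ = 11
Find y₁ ≡ M₁⁻¹ (mod m₁): 6⁻¹ ≡ 2 (mod 11)
Find y₂ ≡ M₂⁻¹ (mod m₂): 11⁻¹ ≡ 5 (mod 6)
x = a₁·M₁·y₁ + a₂·M₂·y₂ = 5·6·2 + 2·11·5 = 170
Reduce mod 66: x ≡ 38
Check: 38 mod 11 = 5 ✓, 38 mod 6 = 2 ✓

x ≡ 38 (mod 66)


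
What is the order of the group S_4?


|S_n| = n! (number of permutations of n symbols)
|S_4| = 4! = 24

|S_4| = 24


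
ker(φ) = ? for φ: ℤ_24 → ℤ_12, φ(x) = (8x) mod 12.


Kernel = preimage of identity
ker(φ) = {x ∈ ℤ_24 : 8x ≡ 0 (mod 12)}. Since 12 | 24, φ is well-defined. The kernel is the cyclic subgroup ⟨3⟩ of ℤ_24 (order 8), i.e. {0, 3, 6, 9, 12, 15, 18, 21}

ker(φ) = {0, 3, 6, 9, 12, 15, 18, 21}


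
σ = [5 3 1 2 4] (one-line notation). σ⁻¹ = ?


To find σ⁻¹, swap domain and range:
σ(1) = 5 → σ⁻¹(5) = 1
σ(2) = 3 → σ⁻¹(3) = 2
σ(3) = 1 → σ⁻¹(1) = 3
σ(4) = 2 → σ⁻¹(2) = 4
σ(5) = 4 → σ⁻¹(4) = 5

σ⁻¹ = [3 4 2 5 1]


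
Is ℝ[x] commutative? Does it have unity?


Polynomial ring over ℝ (an integral domain) is a commutative integral domain with unity 1
Commutative: Yes
Integral domain: Yes
Has unity: Yes

ℝ[x]: Commutative=Yes, Unity=Yes


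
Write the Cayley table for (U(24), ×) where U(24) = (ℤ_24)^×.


Elements: {1, 5, 7, 11, 13, 17, 19, 23}
Operation: multiplication mod 24
Entry (a, b) = (a × b) mod 24

Cayley table:
   |  1 |  5 |  7 | 11 | 13 | 17 | 19 | 23
 1 |  1 |  5 |  7 | 11 | 13 | 17 | 19 | 23
 5 |  5 |  1 | 11 |  7 | 17 | 13 | 23 | 19
 7 |  7 | 11 |  1 |  5 | 19 | 23 | 13 | 17
11 | 11 |  7 |  5 |  1 | 23 | 19 | 17 | 13
13 | 13 | 17 | 19 | 23 |  1 |  5 |  7 | 11
17 | 17 | 13 | 23 | 19 |  5 |  1 | 11 |  7
19 | 19 | 23 | 13 | 17 |  7 | 11 |  1 |  5
23 | 23 | 19 | 17 | 13 | 11 |  7 |  5 |  1


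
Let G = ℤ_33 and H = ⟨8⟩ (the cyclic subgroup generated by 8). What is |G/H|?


|⟨8⟩| = n / gcd(8, 33) = 33 / 1 = 33
H is normal (ℤ_33 is abelian).
|G/H| = |G| / |H| = 33 / 33 = 1

|G/H| = 1


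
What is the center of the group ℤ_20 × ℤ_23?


Z(G) = {g ∈ G | gx = xg for all x ∈ G}
Direct product of abelian groups is abelian, so Z(G) = G

Z(ℤ_20 × ℤ_23) = ℤ_20 × ℤ_23


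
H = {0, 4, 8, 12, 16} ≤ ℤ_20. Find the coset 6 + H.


6 + H = {6 + h (mod 20) : h ∈ H}
6+0=6, 6+4=10, 6+8=14, 6+12=18, 6+16=2
6 + H = {2, 6, 10, 14, 18} = 2 + H

6 + H = {2, 6, 10, 14, 18}


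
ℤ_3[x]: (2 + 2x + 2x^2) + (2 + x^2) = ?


Add coefficients mod 3:
x^0: 2 + 2 = 1 (mod 3)
x^1: 2 + 0 = 2 (mod 3)
x^2: 2 + 1 = 0 (mod 3)
Result: 1 + 2x

f + g = 1 + 2x


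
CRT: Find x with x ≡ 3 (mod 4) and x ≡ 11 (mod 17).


m₁ = 4, m₂ = 17, gcd = 1, so CRT applies. M = m₁·m₂ = 68
Let M₁ = M/m₁ = 17, M₂ = M/m₂ = 4
Find y₁ ≡ M₁⁻¹ (mod m₁): 17⁻¹ ≡ 1 (mod 4)
Find y₂ ≡ M₂⁻¹ (mod m₂): 4⁻¹ ≡ 13 (mod 17)
x = a₁·M₁·y₁ + a₂·M₂·y₂ = 3·17·1 + 11·4·13 = 623
Reduce mod 68: x ≡ 11
Check: 11 mod 4 = 3 ✓, 11 mod 17 = 11 ✓

x ≡ 11 (mod 68)


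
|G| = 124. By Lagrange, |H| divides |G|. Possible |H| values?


Lagrange's theorem: |H| divides |G|
|G| = 124
Divisors of 124: 1, 2, 4, 31, 62, 124

Possible subgroup orders: {1, 2, 4, 31, 62, 124}


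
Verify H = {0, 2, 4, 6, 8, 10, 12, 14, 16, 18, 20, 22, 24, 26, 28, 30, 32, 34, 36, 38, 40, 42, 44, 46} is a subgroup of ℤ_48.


Subgroup test for H = {0, 2, 4, 6, 8, 10, 12, 14, 16, 18, 20, 22, 24, 26, 28, 30, 32, 34, 36, 38, 40, 42, 44, 46} in (ℤ_48, +):
(1) 0 ∈ H? Yes
(2) Closure: for all a,b ∈ H, (a+b) mod 48 ∈ H? Yes
(3) Inverses: for all a ∈ H, -a mod 48 ∈ H? Yes

Yes, H is a subgroup of ℤ_48


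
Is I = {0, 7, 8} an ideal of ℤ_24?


Check ideal conditions for I = {0, 7, 8} in ℤ_24:
(1) I is an additive subgroup? No
(2) For r ∈ ℤ_24 and a ∈ I: r·a ∈ I? No  [counterexample: r=2, a=7, r·a mod 24 = 14 ∉ I]

No, I is not an ideal of ℤ_24


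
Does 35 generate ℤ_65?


g generates ℤ_n iff gcd(g, n) = 1
gcd(35, 65) = 5
Since gcd = 5 ≠ 1, ⟨35⟩ has order 13 < 65, so 35 is not a generator.

No, 35 does not generate ℤ_65


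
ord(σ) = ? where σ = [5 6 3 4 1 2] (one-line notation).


Cycle decomposition: (1 5) (2 6)
Cycle lengths: 2, 2
Order = lcm(2, 2) = 2

ord(σ) = 2


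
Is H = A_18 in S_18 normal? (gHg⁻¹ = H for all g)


H = A_18 in S_18
A_18 has index 2 in S_18, and every subgroup of index 2 is normal

Yes, normal subgroup


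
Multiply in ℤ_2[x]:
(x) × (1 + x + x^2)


Expand and collect like terms; reduce coefficients mod 2:
x^0: 0·1 = 0 ≡ 0 (mod 2)
x^1: 0·1 + 1·1 = 1 ≡ 1 (mod 2)
x^2: 0·1 + 1·1 = 1 ≡ 1 (mod 2)
x^3: 1·1 = 1 ≡ 1 (mod 2)
Result: x + x^2 + x^3

f · g = x + x^2 + x^3


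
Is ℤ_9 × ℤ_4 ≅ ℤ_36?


Comparing ℤ_9 × ℤ_4 and ℤ_36:
gcd(9,4) = 1, so ℤ_9 × ℤ_4 ≅ ℤ_36 (CRT)

Yes, ℤ_9 × ℤ_4 ≅ ℤ_36


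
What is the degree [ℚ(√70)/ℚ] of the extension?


√70 has minimal polynomial x² - 70 (irreducible over ℚ since 70 is squarefree)

[ℚ(√70)/ℚ] = 2


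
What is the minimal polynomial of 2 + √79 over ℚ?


Let α = 2 + √79. Then α - 2 = √79, so (α - 2)² = 79, giving α² - 4α - 75 = 0. Degree 2 and α ∉ ℚ, so this is the minimal polynomial.

Minimal polynomial: x² - 4x - 75


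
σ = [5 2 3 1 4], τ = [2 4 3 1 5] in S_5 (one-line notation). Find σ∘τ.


σ∘τ: apply τ first, then σ
1 →τ 2 →σ 2
2 →τ 4 →σ 1
3 →τ 3 →σ 3
4 →τ 1 →σ 5
5 →τ 5 →σ 4

σ∘τ = [2 1 3 5 4]


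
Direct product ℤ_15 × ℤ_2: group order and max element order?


|ℤ_15 × ℤ_2| = 15 × 2 = 30
Max element order = lcm(15,2) = 30
Cyclic? Yes (gcd=1)

|ℤ_15×ℤ_2| = 30, max element order = 30


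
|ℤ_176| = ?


ℤ_n has n elements.

|ℤ_176| = 176


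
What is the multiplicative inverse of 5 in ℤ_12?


Use the extended Euclidean algorithm to write 1 = 5·s + 12·t; then s mod 12 is the inverse.
Euclidean algorithm:
  5 = 0·12 + 5
  12 = 2·5 + 2
  5 = 2·2 + 1
  2 = 2·1 + 0
gcd(5,12) = 1
Back-substitution gives: 5·(5) + 12·(-2) = 1
So 5⁻¹ ≡ 5 ≡ 5 (mod 12)
Check: 5 × 5 = 25 ≡ 1 (mod 12) ✓

5⁻¹ ≡ 5 (mod 12)


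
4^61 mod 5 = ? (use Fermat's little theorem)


Fermat's little theorem: if p is prime and gcd(a,p)=1, then a^(p-1) ≡ 1 (mod p)
p = 5 is prime, gcd(4,5) = 1
Reduce exponent: 61 mod 4 = 1
So 4^61 ≡ 4^1 (mod 5)
4^1 mod 5 = 4

4^61 ≡ 4 (mod 5)


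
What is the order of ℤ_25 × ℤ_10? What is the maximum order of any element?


|ℤ_25 × ℤ_10| = 25 × 10 = 250
Max element order = lcm(25,10) = 50
Cyclic? No (gcd=5)

|ℤ_25×ℤ_10| = 250, max element order = 50


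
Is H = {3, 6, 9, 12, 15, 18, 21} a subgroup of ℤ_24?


Subgroup test for H = {3, 6, 9, 12, 15, 18, 21} in (ℤ_24, +):
(1) 0 ∈ H? No
(2) Closure: for all a,b ∈ H, (a+b) mod 24 ∈ H? No  [counterexample: 3 + 21 = 0 ∉ H]
(3) Inverses: for all a ∈ H, -a mod 24 ∈ H? Yes

No, H is not a subgroup of ℤ_24
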